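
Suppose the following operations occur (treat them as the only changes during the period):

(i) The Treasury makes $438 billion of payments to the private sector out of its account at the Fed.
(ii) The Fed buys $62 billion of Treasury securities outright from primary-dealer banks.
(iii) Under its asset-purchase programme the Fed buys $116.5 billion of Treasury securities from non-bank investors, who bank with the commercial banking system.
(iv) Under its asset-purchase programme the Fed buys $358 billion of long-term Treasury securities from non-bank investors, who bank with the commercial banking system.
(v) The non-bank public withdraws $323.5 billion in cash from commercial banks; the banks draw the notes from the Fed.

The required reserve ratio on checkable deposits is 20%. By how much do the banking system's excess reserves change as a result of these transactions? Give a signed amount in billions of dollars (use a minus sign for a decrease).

+$533.2 billion

Government spending $438 billion: reserves +$438B, deposits +$438B.
OMO purchase (from banks) $62 billion: reserves +$62B, deposits 0.
Asset purchase (from non-banks) $116.5 billion: reserves +$116.5B, deposits +$116.5B.
Asset purchase (from non-banks) $358 billion: reserves +$358B, deposits +$358B.
Currency withdrawal $323.5 billion: reserves −$323.5B, deposits −$323.5B.
Totals: Δreserves = +$651B, Δdeposits = +$589B.
Δrequired reserves = 20% × +$589B = +$117.8B.
Δexcess reserves = Δreserves − Δrequired = +$651B − (+$117.8B) = +$533.2 billion.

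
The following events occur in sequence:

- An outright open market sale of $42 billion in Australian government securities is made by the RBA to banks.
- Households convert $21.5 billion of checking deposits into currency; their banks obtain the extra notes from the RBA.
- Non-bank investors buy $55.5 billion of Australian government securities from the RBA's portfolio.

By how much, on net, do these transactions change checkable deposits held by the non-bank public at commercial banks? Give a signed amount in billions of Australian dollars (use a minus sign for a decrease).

RBA balance sheet:
  Assets:      Securities −$97.5B
  Liabilities: Bank reserves −$119B, Currency in circulation +$21.5B
Commercial banking system:
  Assets:      Reserves at CB −$119B, Securities +$42B
  Liabilities: Checkable deposits −$77B
So the change in checkable deposits held by the non-bank public at commercial banks is -$77 billion.

-$77 billion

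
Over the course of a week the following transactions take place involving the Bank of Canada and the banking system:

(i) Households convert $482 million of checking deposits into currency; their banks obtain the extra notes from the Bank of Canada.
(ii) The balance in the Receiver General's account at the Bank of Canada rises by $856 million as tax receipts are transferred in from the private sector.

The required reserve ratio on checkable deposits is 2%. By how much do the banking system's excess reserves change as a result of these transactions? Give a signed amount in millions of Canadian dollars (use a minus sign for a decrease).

-$1311.24 million

Currency withdrawal $482 million: reserves −$482M, deposits −$482M.
Government account inflow $856 million: reserves −$856M, deposits −$856M.
Totals: Δreserves = −$1338M, Δdeposits = −$1338M.
Δrequired reserves = 2% × −$1338M = −$26.76M.
Δexcess reserves = Δreserves − Δrequired = −$1338M − (−$26.76M) = -$1311.24 million.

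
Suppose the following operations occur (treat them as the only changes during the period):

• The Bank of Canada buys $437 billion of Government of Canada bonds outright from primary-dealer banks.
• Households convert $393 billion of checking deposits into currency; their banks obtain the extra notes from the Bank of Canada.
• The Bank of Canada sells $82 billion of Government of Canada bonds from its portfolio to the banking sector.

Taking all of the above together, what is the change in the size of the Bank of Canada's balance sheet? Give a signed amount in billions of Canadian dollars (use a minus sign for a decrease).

+$355 billion

OMO purchase (from banks) $437 billion: a Bank of Canada asset is acquired → +$437B.
Currency withdrawal $393 billion: only the composition of liabilities changes → 0.
OMO sale (to banks) $82 billion: a Bank of Canada asset is shed → −$82B.
Net: 437 + 0 − 82 = +$355 billion.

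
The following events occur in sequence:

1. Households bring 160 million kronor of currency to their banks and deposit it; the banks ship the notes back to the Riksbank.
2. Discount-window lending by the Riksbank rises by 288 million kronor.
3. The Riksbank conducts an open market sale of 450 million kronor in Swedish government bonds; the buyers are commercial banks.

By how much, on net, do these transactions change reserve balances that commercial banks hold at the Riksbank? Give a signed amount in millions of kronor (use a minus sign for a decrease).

Currency deposit 160 million kronor: returned notes are swapped for reserve credit → +160M.
Discount-window loan 288 million kronor: the loan is credited to the bank's reserve account → +288M.
OMO sale (to banks) 450 million kronor: the buying banks pay out of their reserve balances → −450M.
Net: 160 + 288 − 450 = -2 million.

-2 million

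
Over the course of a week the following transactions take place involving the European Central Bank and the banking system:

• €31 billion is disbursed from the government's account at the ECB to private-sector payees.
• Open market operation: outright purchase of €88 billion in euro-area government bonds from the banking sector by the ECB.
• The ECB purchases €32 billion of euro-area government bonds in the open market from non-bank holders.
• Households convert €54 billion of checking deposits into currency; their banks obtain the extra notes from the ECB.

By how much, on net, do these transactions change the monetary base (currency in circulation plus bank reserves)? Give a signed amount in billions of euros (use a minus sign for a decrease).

Government spending €31 billion: a non-base liability converts back to reserves → +€31B.
OMO purchase (from banks) €88 billion: ECB balance sheet expands → +€88B.
Asset purchase (from non-banks) €32 billion: ECB balance sheet expands → +€32B.
Currency withdrawal €54 billion: just a shift between currency and reserves — both are base money → 0.
Net: 31 + 88 + 32 + 0 = +€151 billion.

+€151 billion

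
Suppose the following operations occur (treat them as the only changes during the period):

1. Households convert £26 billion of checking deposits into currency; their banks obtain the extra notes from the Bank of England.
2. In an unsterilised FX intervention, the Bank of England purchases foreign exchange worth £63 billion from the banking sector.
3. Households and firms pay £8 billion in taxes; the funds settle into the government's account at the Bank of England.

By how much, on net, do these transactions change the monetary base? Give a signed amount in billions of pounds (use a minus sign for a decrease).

Currency withdrawal £26 billion: just a shift between currency and reserves — both are base money → 0.
FX purchase £63 billion: Bank of England balance sheet expands → +£63B.
Government account inflow £8 billion: reserves shift to a non-base liability → −£8B.
Net: 0 + 63 − 8 = +£55 billion.

+£55 billion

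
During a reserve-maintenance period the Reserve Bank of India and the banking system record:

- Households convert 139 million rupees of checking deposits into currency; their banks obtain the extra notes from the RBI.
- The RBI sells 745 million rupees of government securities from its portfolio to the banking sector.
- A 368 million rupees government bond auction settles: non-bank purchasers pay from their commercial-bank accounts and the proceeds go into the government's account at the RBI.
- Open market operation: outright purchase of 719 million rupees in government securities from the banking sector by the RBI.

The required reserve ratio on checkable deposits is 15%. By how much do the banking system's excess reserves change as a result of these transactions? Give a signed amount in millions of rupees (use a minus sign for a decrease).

-456.95 million

Currency withdrawal 139 million rupees: reserves −139M, deposits −139M.
OMO sale (to banks) 745 million rupees: reserves −745M, deposits 0.
Government account inflow 368 million rupees: reserves −368M, deposits −368M.
OMO purchase (from banks) 719 million rupees: reserves +719M, deposits 0.
Totals: Δreserves = −533M, Δdeposits = −507M.
Δrequired reserves = 15% × −507M = −76.05M.
Δexcess reserves = Δreserves − Δrequired = −533M − (−76.05M) = -456.95 million.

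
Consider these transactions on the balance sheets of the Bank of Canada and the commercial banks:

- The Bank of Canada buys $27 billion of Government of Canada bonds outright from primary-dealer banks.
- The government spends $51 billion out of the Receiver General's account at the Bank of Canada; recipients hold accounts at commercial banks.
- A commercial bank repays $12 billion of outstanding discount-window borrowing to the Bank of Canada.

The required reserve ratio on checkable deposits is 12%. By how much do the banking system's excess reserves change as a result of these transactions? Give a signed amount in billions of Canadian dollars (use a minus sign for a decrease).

OMO purchase (from banks) $27 billion: reserves +$27B, deposits 0.
Government spending $51 billion: reserves +$51B, deposits +$51B.
Discount-window repayment $12 billion: reserves −$12B, deposits 0.
Totals: Δreserves = +$66B, Δdeposits = +$51B.
Δrequired reserves = 12% × +$51B = +$6.12B.
Δexcess reserves = Δreserves − Δrequired = +$66B − (+$6.12B) = +$59.88 billion.

+$59.88 billion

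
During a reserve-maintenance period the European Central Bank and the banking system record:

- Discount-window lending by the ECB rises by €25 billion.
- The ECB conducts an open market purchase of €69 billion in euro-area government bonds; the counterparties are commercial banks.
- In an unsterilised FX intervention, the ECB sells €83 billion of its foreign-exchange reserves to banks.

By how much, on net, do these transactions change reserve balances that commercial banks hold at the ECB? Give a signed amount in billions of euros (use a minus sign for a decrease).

+€11 billion

Discount-window loan €25 billion: the loan is credited to the bank's reserve account → +€25B.
OMO purchase (from banks) €69 billion: the ECB pays by crediting reserve accounts → +€69B.
FX sale €83 billion: the buying banks pay out of their reserve balances → −€83B.
Net: 25 + 69 − 83 = +€11 billion.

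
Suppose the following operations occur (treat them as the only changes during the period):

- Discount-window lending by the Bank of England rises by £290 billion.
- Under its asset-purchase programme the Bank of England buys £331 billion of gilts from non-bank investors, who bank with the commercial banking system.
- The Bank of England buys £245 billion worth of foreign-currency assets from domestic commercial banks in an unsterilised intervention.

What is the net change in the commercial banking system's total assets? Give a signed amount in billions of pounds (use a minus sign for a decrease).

+£621 billion

Bank of England balance sheet:
  Assets:      Securities +£331B, Loans to banks +£290B, Foreign assets +£245B
  Liabilities: Bank reserves +£866B
Commercial banking system:
  Assets:      Reserves at CB +£866B, Foreign assets −£245B
  Liabilities: Checkable deposits +£331B, Borrowings from CB +£290B
Change in total bank assets = +£621 billion.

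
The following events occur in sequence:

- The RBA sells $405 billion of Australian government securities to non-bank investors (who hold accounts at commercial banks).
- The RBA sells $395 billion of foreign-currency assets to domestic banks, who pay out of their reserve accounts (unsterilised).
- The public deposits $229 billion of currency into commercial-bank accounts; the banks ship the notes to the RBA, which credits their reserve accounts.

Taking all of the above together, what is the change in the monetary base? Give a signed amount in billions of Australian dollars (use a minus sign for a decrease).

-$800 billion

Asset sale (to non-banks) $405 billion: RBA balance sheet contracts → −$405B.
FX sale $395 billion: RBA balance sheet contracts → −$395B.
Currency deposit $229 billion: just a shift between currency and reserves — both are base money → 0.
Net: −405 − 395 + 0 = -$800 billion.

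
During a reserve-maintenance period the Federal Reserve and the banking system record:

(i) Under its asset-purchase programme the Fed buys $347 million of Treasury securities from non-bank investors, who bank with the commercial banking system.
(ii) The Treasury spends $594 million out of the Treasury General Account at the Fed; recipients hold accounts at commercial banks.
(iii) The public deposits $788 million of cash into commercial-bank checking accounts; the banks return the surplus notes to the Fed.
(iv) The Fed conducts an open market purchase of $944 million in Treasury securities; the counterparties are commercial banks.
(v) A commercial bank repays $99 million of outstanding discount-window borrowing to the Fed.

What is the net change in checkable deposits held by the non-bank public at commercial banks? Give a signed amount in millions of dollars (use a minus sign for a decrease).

Asset purchase (from non-banks) $347 million: non-bank counterparties' bank balances rise → +$347M.
Government spending $594 million: non-bank counterparties' bank balances rise → +$594M.
Currency deposit $788 million: non-bank counterparties' bank balances rise → +$788M.
OMO purchase (from banks) $944 million: the counterparty is a bank, so public deposits are unchanged → 0.
Discount-window repayment $99 million: the counterparty is a bank, so public deposits are unchanged → 0.
Net: 347 + 594 + 788 + 0 + 0 = +$1729 million.

+$1729 million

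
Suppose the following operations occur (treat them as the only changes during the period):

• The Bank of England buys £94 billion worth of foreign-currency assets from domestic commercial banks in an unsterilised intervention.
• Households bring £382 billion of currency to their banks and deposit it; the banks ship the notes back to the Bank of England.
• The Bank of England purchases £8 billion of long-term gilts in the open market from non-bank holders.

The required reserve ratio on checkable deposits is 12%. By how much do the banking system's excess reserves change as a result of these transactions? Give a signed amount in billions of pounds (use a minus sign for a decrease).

+£437.2 billion

FX purchase £94 billion: reserves +£94B, deposits 0.
Currency deposit £382 billion: reserves +£382B, deposits +£382B.
Asset purchase (from non-banks) £8 billion: reserves +£8B, deposits +£8B.
Totals: Δreserves = +£484B, Δdeposits = +£390B.
Δrequired reserves = 12% × +£390B = +£46.8B.
Δexcess reserves = Δreserves − Δrequired = +£484B − (+£46.8B) = +£437.2 billion.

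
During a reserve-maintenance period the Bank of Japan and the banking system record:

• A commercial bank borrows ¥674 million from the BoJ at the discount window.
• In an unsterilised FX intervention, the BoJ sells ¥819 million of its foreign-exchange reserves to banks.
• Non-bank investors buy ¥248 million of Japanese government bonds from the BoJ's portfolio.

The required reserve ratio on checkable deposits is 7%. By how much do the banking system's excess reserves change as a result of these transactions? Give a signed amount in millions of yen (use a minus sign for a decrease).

Discount-window loan ¥674 million: reserves +¥674M, deposits 0.
FX sale ¥819 million: reserves −¥819M, deposits 0.
Asset sale (to non-banks) ¥248 million: reserves −¥248M, deposits −¥248M.
Totals: Δreserves = −¥393M, Δdeposits = −¥248M.
Δrequired reserves = 7% × −¥248M = −¥17.36M.
Δexcess reserves = Δreserves − Δrequired = −¥393M − (−¥17.36M) = -¥375.64 million.

-¥375.64 million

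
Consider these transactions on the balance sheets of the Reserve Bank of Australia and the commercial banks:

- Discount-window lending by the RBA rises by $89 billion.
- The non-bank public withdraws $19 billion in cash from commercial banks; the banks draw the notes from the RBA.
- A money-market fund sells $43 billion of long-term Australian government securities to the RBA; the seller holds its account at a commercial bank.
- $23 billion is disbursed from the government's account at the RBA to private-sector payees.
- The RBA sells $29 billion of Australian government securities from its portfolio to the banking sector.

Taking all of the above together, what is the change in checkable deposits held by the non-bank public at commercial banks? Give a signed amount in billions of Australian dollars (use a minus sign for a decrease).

+$47 billion

RBA balance sheet:
  Assets:      Securities +$14B, Loans to banks +$89B
  Liabilities: Bank reserves +$107B, Currency in circulation +$19B, Government deposits −$23B
Commercial banking system:
  Assets:      Reserves at CB +$107B, Securities +$29B
  Liabilities: Checkable deposits +$47B, Borrowings from CB +$89B
So the change in checkable deposits held by the non-bank public at commercial banks is +$47 billion.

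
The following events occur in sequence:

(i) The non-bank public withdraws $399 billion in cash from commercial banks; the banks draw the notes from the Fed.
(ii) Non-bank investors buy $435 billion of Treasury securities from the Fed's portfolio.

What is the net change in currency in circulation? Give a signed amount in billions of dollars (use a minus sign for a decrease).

Fed balance sheet:
  Assets:      Securities −$435B
  Liabilities: Bank reserves −$834B, Currency in circulation +$399B
So the change in currency in circulation is +$399 billion.

+$399 billion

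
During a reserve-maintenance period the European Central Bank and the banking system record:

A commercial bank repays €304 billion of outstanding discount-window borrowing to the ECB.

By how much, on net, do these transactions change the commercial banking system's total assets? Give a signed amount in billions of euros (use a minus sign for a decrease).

Discount-window repayment €304 billion: bank balance sheets shrink → −€304B.

-€304 billion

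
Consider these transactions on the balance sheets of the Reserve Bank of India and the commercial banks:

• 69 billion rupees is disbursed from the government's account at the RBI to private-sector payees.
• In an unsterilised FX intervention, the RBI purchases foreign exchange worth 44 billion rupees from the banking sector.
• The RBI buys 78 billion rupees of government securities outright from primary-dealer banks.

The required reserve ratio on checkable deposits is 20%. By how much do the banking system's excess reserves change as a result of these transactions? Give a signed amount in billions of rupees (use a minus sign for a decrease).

+177.2 billion

Government spending 69 billion rupees: reserves +69B, deposits +69B.
FX purchase 44 billion rupees: reserves +44B, deposits 0.
OMO purchase (from banks) 78 billion rupees: reserves +78B, deposits 0.
Totals: Δreserves = +191B, Δdeposits = +69B.
Δrequired reserves = 20% × +69B = +13.8B.
Δexcess reserves = Δreserves − Δrequired = +191B − (+13.8B) = +177.2 billion.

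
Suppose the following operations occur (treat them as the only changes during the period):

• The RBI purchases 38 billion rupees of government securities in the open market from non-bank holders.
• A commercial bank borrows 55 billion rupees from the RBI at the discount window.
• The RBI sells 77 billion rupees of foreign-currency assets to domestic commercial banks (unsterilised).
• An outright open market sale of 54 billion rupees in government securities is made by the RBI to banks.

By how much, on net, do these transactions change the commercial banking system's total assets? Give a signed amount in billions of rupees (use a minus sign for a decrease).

+93 billion

RBI balance sheet:
  Assets:      Securities −16B, Loans to banks +55B, Foreign assets −77B
  Liabilities: Bank reserves −38B
Commercial banking system:
  Assets:      Reserves at CB −38B, Securities +54B, Foreign assets +77B
  Liabilities: Checkable deposits +38B, Borrowings from CB +55B
Change in total bank assets = +93 billion.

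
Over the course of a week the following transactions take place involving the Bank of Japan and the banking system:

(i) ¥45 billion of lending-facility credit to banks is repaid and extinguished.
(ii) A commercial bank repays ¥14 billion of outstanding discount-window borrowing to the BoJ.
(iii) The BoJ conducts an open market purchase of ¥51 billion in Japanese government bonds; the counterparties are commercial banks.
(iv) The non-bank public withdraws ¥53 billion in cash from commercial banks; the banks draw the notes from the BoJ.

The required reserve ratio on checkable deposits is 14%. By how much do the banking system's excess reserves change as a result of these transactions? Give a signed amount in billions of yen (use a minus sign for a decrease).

Discount-window repayment ¥45 billion: reserves −¥45B, deposits 0.
Discount-window repayment ¥14 billion: reserves −¥14B, deposits 0.
OMO purchase (from banks) ¥51 billion: reserves +¥51B, deposits 0.
Currency withdrawal ¥53 billion: reserves −¥53B, deposits −¥53B.
Totals: Δreserves = −¥61B, Δdeposits = −¥53B.
Δrequired reserves = 14% × −¥53B = −¥7.42B.
Δexcess reserves = Δreserves − Δrequired = −¥61B − (−¥7.42B) = -¥53.58 billion.

-¥53.58 billion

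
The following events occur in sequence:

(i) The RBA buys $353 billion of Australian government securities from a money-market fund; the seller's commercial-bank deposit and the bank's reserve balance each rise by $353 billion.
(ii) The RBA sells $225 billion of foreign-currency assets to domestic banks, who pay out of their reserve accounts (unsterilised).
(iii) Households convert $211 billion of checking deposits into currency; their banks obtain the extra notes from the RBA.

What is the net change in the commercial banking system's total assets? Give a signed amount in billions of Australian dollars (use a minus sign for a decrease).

+$142 billion

Asset purchase (from non-banks) $353 billion: bank balance sheets expand → +$353B.
FX sale $225 billion: just an asset swap on bank balance sheets → 0.
Currency withdrawal $211 billion: bank balance sheets shrink → −$211B.
Net: 353 + 0 − 211 = +$142 billion.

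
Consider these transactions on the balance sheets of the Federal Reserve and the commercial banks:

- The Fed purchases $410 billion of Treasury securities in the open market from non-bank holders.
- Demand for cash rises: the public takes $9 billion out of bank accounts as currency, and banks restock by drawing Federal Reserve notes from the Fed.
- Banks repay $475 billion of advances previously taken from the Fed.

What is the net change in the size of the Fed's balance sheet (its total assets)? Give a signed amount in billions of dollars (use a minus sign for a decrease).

Asset purchase (from non-banks) $410 billion: a Fed asset is acquired → +$410B.
Currency withdrawal $9 billion: only the composition of liabilities changes → 0.
Discount-window repayment $475 billion: a Fed asset is shed → −$475B.
Net: 410 + 0 − 475 = -$65 billion.

-$65 billion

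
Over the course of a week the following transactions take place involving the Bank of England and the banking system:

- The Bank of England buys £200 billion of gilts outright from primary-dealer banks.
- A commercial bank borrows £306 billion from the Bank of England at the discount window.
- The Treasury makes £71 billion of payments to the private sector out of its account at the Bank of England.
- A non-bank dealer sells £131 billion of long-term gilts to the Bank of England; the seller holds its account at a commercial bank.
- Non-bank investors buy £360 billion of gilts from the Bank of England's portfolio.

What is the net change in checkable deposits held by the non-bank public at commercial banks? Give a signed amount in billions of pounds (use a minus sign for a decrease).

-£158 billion

OMO purchase (from banks) £200 billion: the counterparty is a bank, so public deposits are unchanged → 0.
Discount-window loan £306 billion: the counterparty is a bank, so public deposits are unchanged → 0.
Government spending £71 billion: non-bank counterparties' bank balances rise → +£71B.
Asset purchase (from non-banks) £131 billion: non-bank counterparties' bank balances rise → +£131B.
Asset sale (to non-banks) £360 billion: non-bank counterparties' bank balances fall → −£360B.
Net: 0 + 0 + 71 + 131 − 360 = -£158 billion.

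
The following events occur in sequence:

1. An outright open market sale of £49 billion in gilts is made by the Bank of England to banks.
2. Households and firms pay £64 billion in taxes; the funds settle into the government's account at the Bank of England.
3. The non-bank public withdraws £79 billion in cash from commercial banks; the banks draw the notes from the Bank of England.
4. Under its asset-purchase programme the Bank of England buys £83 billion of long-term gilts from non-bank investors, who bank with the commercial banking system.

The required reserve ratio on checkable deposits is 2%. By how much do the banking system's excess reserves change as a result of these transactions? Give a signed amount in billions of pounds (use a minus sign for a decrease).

-£107.8 billion

OMO sale (to banks) £49 billion: reserves −£49B, deposits 0.
Government account inflow £64 billion: reserves −£64B, deposits −£64B.
Currency withdrawal £79 billion: reserves −£79B, deposits −£79B.
Asset purchase (from non-banks) £83 billion: reserves +£83B, deposits +£83B.
Totals: Δreserves = −£109B, Δdeposits = −£60B.
Δrequired reserves = 2% × −£60B = −£1.2B.
Δexcess reserves = Δreserves − Δrequired = −£109B − (−£1.2B) = -£107.8 billion.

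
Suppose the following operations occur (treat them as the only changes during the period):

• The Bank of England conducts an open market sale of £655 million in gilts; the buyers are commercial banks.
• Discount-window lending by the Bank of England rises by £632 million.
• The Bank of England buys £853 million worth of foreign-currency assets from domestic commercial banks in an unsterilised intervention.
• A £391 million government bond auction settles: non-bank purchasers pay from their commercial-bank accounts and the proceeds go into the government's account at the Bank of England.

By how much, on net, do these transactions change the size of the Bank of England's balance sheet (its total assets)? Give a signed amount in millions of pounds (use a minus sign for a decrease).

+£830 million

OMO sale (to banks) £655 million: a Bank of England asset is shed → −£655M.
Discount-window loan £632 million: a Bank of England asset is acquired → +£632M.
FX purchase £853 million: a Bank of England asset is acquired → +£853M.
Government account inflow £391 million: only the composition of liabilities changes → 0.
Net: −655 + 632 + 853 + 0 = +£830 million.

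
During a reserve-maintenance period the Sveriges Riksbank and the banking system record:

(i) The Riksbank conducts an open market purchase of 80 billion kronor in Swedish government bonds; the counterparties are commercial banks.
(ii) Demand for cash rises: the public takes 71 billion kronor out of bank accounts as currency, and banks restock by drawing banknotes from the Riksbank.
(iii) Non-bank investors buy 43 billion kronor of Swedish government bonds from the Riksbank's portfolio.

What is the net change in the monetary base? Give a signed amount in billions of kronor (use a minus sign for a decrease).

+37 billion

Riksbank balance sheet:
  Assets:      Securities +37B
  Liabilities: Bank reserves −34B, Currency in circulation +71B
Commercial banking system:
  Assets:      Reserves at CB −34B, Securities −80B
  Liabilities: Checkable deposits −114B
Monetary base = currency + reserves: +71B + (−34B) = +37 billion.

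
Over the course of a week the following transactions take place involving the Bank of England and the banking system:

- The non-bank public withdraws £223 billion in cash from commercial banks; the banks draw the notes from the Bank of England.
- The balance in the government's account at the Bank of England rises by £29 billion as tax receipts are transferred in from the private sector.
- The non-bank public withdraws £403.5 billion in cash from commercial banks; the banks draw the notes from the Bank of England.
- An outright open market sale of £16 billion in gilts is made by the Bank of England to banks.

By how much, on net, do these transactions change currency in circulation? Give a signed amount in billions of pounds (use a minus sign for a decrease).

+£626.5 billion

Currency withdrawal £223 billion: notes leave the central bank → +£223B.
Government account inflow £29 billion: no currency enters or leaves circulation → 0.
Currency withdrawal £403.5 billion: notes leave the central bank → +£403.5B.
OMO sale (to banks) £16 billion: no currency enters or leaves circulation → 0.
Net: 223 + 0 + 403.5 + 0 = +£626.5 billion.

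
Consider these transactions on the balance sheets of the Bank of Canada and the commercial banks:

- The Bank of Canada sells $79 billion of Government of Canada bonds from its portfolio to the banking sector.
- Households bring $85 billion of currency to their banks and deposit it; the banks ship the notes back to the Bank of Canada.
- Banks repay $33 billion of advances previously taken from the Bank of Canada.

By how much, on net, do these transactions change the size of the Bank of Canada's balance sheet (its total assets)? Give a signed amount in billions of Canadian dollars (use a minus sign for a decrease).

-$112 billion

OMO sale (to banks) $79 billion: a Bank of Canada asset is shed → −$79B.
Currency deposit $85 billion: only the composition of liabilities changes → 0.
Discount-window repayment $33 billion: a Bank of Canada asset is shed → −$33B.
Net: −79 + 0 − 33 = -$112 billion.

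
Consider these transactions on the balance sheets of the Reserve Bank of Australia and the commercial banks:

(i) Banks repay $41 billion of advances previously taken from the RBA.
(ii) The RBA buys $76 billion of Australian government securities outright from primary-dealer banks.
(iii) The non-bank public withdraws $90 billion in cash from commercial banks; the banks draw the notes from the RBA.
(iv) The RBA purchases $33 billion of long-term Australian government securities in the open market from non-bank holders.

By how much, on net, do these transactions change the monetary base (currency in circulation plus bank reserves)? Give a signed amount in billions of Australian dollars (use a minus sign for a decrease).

Discount-window repayment $41 billion: RBA balance sheet contracts → −$41B.
OMO purchase (from banks) $76 billion: RBA balance sheet expands → +$76B.
Currency withdrawal $90 billion: just a shift between currency and reserves — both are base money → 0.
Asset purchase (from non-banks) $33 billion: RBA balance sheet expands → +$33B.
Net: −41 + 76 + 0 + 33 = +$68 billion.

+$68 billion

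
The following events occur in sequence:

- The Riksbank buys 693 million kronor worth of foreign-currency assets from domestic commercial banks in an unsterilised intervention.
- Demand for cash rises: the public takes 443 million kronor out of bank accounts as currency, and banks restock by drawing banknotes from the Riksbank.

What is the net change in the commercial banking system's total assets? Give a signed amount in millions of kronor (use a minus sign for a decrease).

-443 million

Riksbank balance sheet:
  Assets:      Foreign assets +693M
  Liabilities: Bank reserves +250M, Currency in circulation +443M
Commercial banking system:
  Assets:      Reserves at CB +250M, Foreign assets −693M
  Liabilities: Checkable deposits −443M
Change in total bank assets = -443 million.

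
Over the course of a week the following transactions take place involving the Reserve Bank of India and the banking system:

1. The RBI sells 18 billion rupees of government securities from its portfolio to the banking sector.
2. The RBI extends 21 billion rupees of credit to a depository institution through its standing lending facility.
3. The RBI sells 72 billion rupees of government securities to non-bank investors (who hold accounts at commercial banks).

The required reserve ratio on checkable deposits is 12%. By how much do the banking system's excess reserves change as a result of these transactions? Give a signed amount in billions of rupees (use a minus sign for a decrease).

OMO sale (to banks) 18 billion rupees: reserves −18B, deposits 0.
Discount-window loan 21 billion rupees: reserves +21B, deposits 0.
Asset sale (to non-banks) 72 billion rupees: reserves −72B, deposits −72B.
Totals: Δreserves = −69B, Δdeposits = −72B.
Δrequired reserves = 12% × −72B = −8.64B.
Δexcess reserves = Δreserves − Δrequired = −69B − (−8.64B) = -60.36 billion.

-60.36 billion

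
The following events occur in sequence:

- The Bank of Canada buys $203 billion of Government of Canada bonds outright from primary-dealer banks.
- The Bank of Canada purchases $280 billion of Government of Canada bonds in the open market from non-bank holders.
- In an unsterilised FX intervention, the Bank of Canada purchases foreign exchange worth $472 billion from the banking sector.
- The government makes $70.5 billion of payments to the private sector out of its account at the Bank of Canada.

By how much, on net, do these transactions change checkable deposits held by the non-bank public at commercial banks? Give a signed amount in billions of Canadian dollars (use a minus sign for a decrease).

+$350.5 billion

OMO purchase (from banks) $203 billion: the counterparty is a bank, so public deposits are unchanged → 0.
Asset purchase (from non-banks) $280 billion: non-bank counterparties' bank balances rise → +$280B.
FX purchase $472 billion: the counterparty is a bank, so public deposits are unchanged → 0.
Government spending $70.5 billion: non-bank counterparties' bank balances rise → +$70.5B.
Net: 0 + 280 + 0 + 70.5 = +$350.5 billion.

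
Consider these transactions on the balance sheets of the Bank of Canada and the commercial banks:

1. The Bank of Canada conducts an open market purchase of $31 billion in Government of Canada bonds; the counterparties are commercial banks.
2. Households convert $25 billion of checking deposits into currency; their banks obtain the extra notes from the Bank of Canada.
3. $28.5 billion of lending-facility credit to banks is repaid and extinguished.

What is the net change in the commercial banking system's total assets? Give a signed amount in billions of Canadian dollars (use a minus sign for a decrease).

Bank of Canada balance sheet:
  Assets:      Securities +$31B, Loans to banks −$28.5B
  Liabilities: Bank reserves −$22.5B, Currency in circulation +$25B
Commercial banking system:
  Assets:      Reserves at CB −$22.5B, Securities −$31B
  Liabilities: Checkable deposits −$25B, Borrowings from CB −$28.5B
Change in total bank assets = -$53.5 billion.

-$53.5 billion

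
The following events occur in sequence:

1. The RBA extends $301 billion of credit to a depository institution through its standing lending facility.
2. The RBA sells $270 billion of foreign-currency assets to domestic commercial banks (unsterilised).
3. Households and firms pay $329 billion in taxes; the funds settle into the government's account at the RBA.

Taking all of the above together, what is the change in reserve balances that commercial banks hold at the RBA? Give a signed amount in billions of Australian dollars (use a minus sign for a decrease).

Discount-window loan $301 billion: the loan is credited to the bank's reserve account → +$301B.
FX sale $270 billion: the buying banks pay out of their reserve balances → −$270B.
Government account inflow $329 billion: funds move from bank reserves into the government account → −$329B.
Net: 301 − 270 − 329 = -$298 billion.

-$298 billion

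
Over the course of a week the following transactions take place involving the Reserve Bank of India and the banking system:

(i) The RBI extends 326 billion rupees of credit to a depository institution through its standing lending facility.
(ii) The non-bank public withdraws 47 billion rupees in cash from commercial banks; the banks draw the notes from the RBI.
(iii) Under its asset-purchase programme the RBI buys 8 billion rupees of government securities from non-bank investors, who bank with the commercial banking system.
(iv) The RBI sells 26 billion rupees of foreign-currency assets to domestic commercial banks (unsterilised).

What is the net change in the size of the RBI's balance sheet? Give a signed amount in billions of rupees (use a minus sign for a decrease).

+308 billion

Discount-window loan 326 billion rupees: an RBI asset is acquired → +326B.
Currency withdrawal 47 billion rupees: only the composition of liabilities changes → 0.
Asset purchase (from non-banks) 8 billion rupees: an RBI asset is acquired → +8B.
FX sale 26 billion rupees: an RBI asset is shed → −26B.
Net: 326 + 0 + 8 − 26 = +308 billion.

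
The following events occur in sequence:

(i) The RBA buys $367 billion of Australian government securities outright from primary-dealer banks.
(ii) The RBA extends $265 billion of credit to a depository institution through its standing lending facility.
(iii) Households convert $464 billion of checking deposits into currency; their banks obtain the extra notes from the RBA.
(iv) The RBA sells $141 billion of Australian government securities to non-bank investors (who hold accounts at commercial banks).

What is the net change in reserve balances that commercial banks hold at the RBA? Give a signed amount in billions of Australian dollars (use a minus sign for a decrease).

OMO purchase (from banks) $367 billion: the RBA pays by crediting reserve accounts → +$367B.
Discount-window loan $265 billion: the loan is credited to the bank's reserve account → +$265B.
Currency withdrawal $464 billion: banks swap reserves for currency → −$464B.
Asset sale (to non-banks) $141 billion: the non-bank buyers' banks settle from reserves → −$141B.
Net: 367 + 265 − 464 − 141 = +$27 billion.

+$27 billion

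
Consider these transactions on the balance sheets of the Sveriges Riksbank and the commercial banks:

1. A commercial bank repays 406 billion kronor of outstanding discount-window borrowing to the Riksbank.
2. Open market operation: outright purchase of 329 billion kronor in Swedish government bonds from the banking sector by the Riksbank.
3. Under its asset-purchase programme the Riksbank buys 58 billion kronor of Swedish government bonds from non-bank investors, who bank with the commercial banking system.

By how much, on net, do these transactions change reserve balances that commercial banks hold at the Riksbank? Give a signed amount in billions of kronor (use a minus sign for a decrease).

Discount-window repayment 406 billion kronor: repayment is debited from reserves → −406B.
OMO purchase (from banks) 329 billion kronor: the Riksbank pays by crediting reserve accounts → +329B.
Asset purchase (from non-banks) 58 billion kronor: the Riksbank pays by crediting reserve accounts → +58B.
Net: −406 + 329 + 58 = -19 billion.

-19 billion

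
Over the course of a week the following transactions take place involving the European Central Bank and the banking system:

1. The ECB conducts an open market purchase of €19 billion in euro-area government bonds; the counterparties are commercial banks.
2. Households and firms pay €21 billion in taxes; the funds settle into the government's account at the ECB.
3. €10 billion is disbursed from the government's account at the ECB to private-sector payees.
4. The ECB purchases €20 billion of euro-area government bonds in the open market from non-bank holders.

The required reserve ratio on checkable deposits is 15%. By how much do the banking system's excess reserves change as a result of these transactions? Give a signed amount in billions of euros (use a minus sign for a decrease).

+€26.65 billion

OMO purchase (from banks) €19 billion: reserves +€19B, deposits 0.
Government account inflow €21 billion: reserves −€21B, deposits −€21B.
Government spending €10 billion: reserves +€10B, deposits +€10B.
Asset purchase (from non-banks) €20 billion: reserves +€20B, deposits +€20B.
Totals: Δreserves = +€28B, Δdeposits = +€9B.
Δrequired reserves = 15% × +€9B = +€1.35B.
Δexcess reserves = Δreserves − Δrequired = +€28B − (+€1.35B) = +€26.65 billion.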